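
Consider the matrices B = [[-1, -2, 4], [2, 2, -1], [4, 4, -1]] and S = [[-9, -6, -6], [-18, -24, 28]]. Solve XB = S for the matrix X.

X = [[-3, -6, 0], [6, -2, -2]]

Right-multiplying both sides by B⁻¹ gives X = SB⁻¹.
B has determinant 2; B⁻¹ = [[1, 7, -3], [-1, -15/2, 7/2], [0, -2, 1]].
X = SB⁻¹ = [[-9, -6, -6], [-18, -24, 28]] · [[1, 7, -3], [-1, -15/2, 7/2], [0, -2, 1]] = [[-3, -6, 0], [6, -2, -2]].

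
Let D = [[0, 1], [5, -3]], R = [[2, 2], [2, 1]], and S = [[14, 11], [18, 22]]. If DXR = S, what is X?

X = D⁻¹SR⁻¹ (apply D⁻¹ on the left and R⁻¹ on the right).
det D = -5; the adjugate gives D⁻¹ = [[3/5, 1/5], [1, 0]].
det R = -2, so R⁻¹ = [[-1/2, 1], [1, -1]].
D⁻¹S = [[12, 11], [14, 11]].
X = (D⁻¹S)R⁻¹ = [[5, 1], [4, 3]].

X = [[5, 1], [4, 3]]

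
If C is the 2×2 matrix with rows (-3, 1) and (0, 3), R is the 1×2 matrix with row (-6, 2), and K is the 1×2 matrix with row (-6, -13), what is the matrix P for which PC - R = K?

PC = K + R = [[-12, -11]].
Since C sits to the right of P, P = (K + R)C⁻¹.
det C = -9; the adjugate gives C⁻¹ = [[-1/3, 1/9], [0, 1/3]].
P = (K + R)C⁻¹ = [[4, -5]].

P = [[4, -5]]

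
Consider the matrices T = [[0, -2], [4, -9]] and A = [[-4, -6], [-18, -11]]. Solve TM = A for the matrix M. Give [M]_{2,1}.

2

Since T multiplies M on the left, M = T⁻¹A.
det T = 8, so T⁻¹ = [[-9/8, 1/4], [-1/2, 0]].
M = T⁻¹A = [[-9/8, 1/4], [-1/2, 0]] · [[-4, -6], [-18, -11]] = [[0, 4], [2, 3]].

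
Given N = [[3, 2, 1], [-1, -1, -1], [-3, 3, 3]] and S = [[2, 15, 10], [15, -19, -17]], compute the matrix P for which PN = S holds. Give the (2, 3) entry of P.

-6

Right-multiplying both sides by N⁻¹ gives P = SN⁻¹.
N has determinant 6; N⁻¹ = [[0, -1/2, -1/6], [1, 2, 1/3], [-1, -5/2, -1/6]].
P = SN⁻¹ = [[2, 15, 10], [15, -19, -17]] · [[0, -1/2, -1/6], [1, 2, 1/3], [-1, -5/2, -1/6]] = [[5, 4, 3], [-2, -3, -6]].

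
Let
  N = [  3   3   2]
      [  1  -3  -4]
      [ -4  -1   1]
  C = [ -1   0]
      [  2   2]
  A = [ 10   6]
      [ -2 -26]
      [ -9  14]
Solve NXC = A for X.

X = [[-5, -1], [1, 0], [4, 3]]

Left-multiply by N⁻¹ and right-multiply by C⁻¹: X = N⁻¹AC⁻¹.
det N = -2; the adjugate gives N⁻¹ = [[7/2, 5/2, 3], [-15/2, -11/2, -7], [13/2, 9/2, 6]].
det C = -2, so C⁻¹ = [[-1, 0], [1, 1/2]].
N⁻¹A = [[3, -2], [-1, 0], [2, 6]].
X = (N⁻¹A)C⁻¹ = [[-5, -1], [1, 0], [4, 3]].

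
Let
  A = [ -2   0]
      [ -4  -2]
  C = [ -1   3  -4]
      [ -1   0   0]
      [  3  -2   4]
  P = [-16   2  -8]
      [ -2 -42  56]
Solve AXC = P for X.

X = A⁻¹PC⁻¹ (apply A⁻¹ on the left and C⁻¹ on the right).
det A = 4, so A⁻¹ = [[-1/2, 0], [1, -1/2]].
C has determinant 4; C⁻¹ = [[0, -1, 0], [1, 2, 1], [1/2, 7/4, 3/4]].
A⁻¹P = [[8, -1, 4], [-15, 23, -36]].
X = (A⁻¹P)C⁻¹ = [[1, -3, 2], [5, -2, -4]].

X = [[1, -3, 2], [5, -2, -4]]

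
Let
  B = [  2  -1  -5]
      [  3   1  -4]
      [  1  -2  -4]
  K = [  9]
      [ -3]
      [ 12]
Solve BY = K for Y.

B is on the left of Y, so left-multiply by B⁻¹: Y = B⁻¹K.
det B = 3, so B⁻¹ = [[-4, 2, 3], [8/3, -1, -7/3], [-7/3, 1, 5/3]].
Y = B⁻¹K = [[-4, 2, 3], [8/3, -1, -7/3], [-7/3, 1, 5/3]] · [[9], [-3], [12]] = [[-6], [-1], [-4]].

Y = [[-6], [-1], [-4]]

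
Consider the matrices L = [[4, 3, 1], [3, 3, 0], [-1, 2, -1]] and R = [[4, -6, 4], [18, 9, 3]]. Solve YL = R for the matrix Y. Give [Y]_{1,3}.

-3

Right-multiplying both sides by L⁻¹ gives Y = RL⁻¹.
det L = 6, so L⁻¹ = [[-1/2, 5/6, -1/2], [1/2, -1/2, 1/2], [3/2, -11/6, 1/2]].
Y = RL⁻¹ = [[4, -6, 4], [18, 9, 3]] · [[-1/2, 5/6, -1/2], [1/2, -1/2, 1/2], [3/2, -11/6, 1/2]] = [[1, -1, -3], [0, 5, -3]].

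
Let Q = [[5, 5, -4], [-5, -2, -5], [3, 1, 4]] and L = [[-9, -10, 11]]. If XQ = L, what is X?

Since Q sits to the right of X, X = LQ⁻¹.
Q has determinant 6; Q⁻¹ = [[-1/2, -4, -11/2], [5/6, 16/3, 15/2], [1/6, 5/3, 5/2]].
X = LQ⁻¹ = [[-9, -10, 11]] · [[-1/2, -4, -11/2], [5/6, 16/3, 15/2], [1/6, 5/3, 5/2]] = [[-2, 1, 2]].

X = [[-2, 1, 2]]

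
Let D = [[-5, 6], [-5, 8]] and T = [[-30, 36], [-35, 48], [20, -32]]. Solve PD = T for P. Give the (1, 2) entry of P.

0

Right-multiplying both sides by D⁻¹ gives P = TD⁻¹.
det D = -10, so D⁻¹ = [[-4/5, 3/5], [-1/2, 1/2]].
P = TD⁻¹ = [[-30, 36], [-35, 48], [20, -32]] · [[-4/5, 3/5], [-1/2, 1/2]] = [[6, 0], [4, 3], [0, -4]].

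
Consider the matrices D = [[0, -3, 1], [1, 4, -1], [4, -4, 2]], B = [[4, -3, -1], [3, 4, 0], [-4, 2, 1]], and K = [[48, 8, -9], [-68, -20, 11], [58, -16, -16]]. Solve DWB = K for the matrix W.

W = [[-2, -1, -3], [2, -3, 5], [-4, -5, -4]]

Isolating W: multiply by D⁻¹ from the left and B⁻¹ from the right, so W = D⁻¹KB⁻¹.
det D = -2; the adjugate gives D⁻¹ = [[-2, -1, 1/2], [3, 2, -1/2], [10, 6, -3/2]].
B has determinant 3; B⁻¹ = [[4/3, 1/3, 4/3], [-1, 0, -1], [22/3, 4/3, 25/3]].
D⁻¹K = [[1, -4, -1], [-21, -8, 3], [-15, -16, 0]].
W = (D⁻¹K)B⁻¹ = [[-2, -1, -3], [2, -3, 5], [-4, -5, -4]].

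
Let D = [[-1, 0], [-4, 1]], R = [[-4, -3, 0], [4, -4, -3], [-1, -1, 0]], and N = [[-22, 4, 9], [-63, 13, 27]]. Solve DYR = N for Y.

Left-multiply by D⁻¹ and right-multiply by R⁻¹: Y = D⁻¹NR⁻¹.
D has determinant -1; D⁻¹ = [[-1, 0], [-4, 1]].
det R = 3; the adjugate gives R⁻¹ = [[-1, 0, 3], [1, 0, -4], [-8/3, -1/3, 28/3]].
D⁻¹N = [[22, -4, -9], [25, -3, -9]].
Y = (D⁻¹N)R⁻¹ = [[-2, 3, -2], [-4, 3, 3]].

Y = [[-2, 3, -2], [-4, 3, 3]]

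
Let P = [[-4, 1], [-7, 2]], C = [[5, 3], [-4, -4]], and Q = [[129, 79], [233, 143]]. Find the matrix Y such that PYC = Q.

Y = P⁻¹QC⁻¹ (apply P⁻¹ on the left and C⁻¹ on the right).
det P = -1; the adjugate gives P⁻¹ = [[-2, 1], [-7, 4]].
C has determinant -8; C⁻¹ = [[1/2, 3/8], [-1/2, -5/8]].
P⁻¹Q = [[-25, -15], [29, 19]].
Y = (P⁻¹Q)C⁻¹ = [[-5, 0], [5, -1]].

Y = [[-5, 0], [5, -1]]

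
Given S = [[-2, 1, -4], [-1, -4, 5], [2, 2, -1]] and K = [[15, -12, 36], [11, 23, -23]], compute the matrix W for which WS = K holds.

W = [[-6, 3, 3], [-1, -5, 2]]

Right-multiplying both sides by S⁻¹ gives W = KS⁻¹.
S has determinant -3; S⁻¹ = [[2, 7/3, 11/3], [-3, -10/3, -14/3], [-2, -2, -3]].
W = KS⁻¹ = [[15, -12, 36], [11, 23, -23]] · [[2, 7/3, 11/3], [-3, -10/3, -14/3], [-2, -2, -3]] = [[-6, 3, 3], [-1, -5, 2]].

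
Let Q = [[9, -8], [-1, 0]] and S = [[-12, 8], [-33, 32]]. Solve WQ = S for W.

Q is on the right of W, so right-multiply by Q⁻¹: W = SQ⁻¹.
det Q = -8, so Q⁻¹ = [[0, -1], [-1/8, -9/8]].
W = SQ⁻¹ = [[-12, 8], [-33, 32]] · [[0, -1], [-1/8, -9/8]] = [[-1, 3], [-4, -3]].

W = [[-1, 3], [-4, -3]]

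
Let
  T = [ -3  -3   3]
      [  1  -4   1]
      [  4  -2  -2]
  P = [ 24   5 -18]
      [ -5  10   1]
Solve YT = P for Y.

Right-multiplying both sides by T⁻¹ gives Y = PT⁻¹.
det T = -6; the adjugate gives T⁻¹ = [[-5/3, 2, -3/2], [-1, 1, -1], [-7/3, 3, -5/2]].
Y = PT⁻¹ = [[24, 5, -18], [-5, 10, 1]] · [[-5/3, 2, -3/2], [-1, 1, -1], [-7/3, 3, -5/2]] = [[-3, -1, 4], [-4, 3, -5]].

Y = [[-3, -1, 4], [-4, 3, -5]]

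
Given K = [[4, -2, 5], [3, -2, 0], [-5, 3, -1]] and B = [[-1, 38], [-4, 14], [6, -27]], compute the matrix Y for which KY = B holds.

Y = [[-2, 4], [-1, -1], [1, 4]]

K is on the left of Y, so left-multiply by K⁻¹: Y = K⁻¹B.
det K = -3; the adjugate gives K⁻¹ = [[-2/3, -13/3, -10/3], [-1, -7, -5], [1/3, 2/3, 2/3]].
Y = K⁻¹B = [[-2/3, -13/3, -10/3], [-1, -7, -5], [1/3, 2/3, 2/3]] · [[-1, 38], [-4, 14], [6, -27]] = [[-2, 4], [-1, -1], [1, 4]].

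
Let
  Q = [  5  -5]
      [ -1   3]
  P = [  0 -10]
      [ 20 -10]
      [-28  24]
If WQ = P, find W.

Right-multiplying both sides by Q⁻¹ gives W = PQ⁻¹.
det Q = 10, so Q⁻¹ = [[3/10, 1/2], [1/10, 1/2]].
W = PQ⁻¹ = [[0, -10], [20, -10], [-28, 24]] · [[3/10, 1/2], [1/10, 1/2]] = [[-1, -5], [5, 5], [-6, -2]].

W = [[-1, -5], [5, 5], [-6, -2]]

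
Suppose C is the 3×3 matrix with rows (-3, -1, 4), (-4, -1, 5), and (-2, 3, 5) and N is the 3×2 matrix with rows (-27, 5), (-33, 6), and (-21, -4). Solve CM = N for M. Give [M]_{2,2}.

-2

Since C multiplies M on the left, M = C⁻¹N.
C has determinant -6; C⁻¹ = [[10/3, -17/6, 1/6], [-5/3, 7/6, 1/6], [7/3, -11/6, 1/6]].
M = C⁻¹N = [[10/3, -17/6, 1/6], [-5/3, 7/6, 1/6], [7/3, -11/6, 1/6]] · [[-27, 5], [-33, 6], [-21, -4]] = [[0, -1], [3, -2], [-6, 0]].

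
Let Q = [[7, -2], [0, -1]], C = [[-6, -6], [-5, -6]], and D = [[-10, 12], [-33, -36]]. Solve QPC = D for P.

P = [[2, -4], [-3, -3]]

P = Q⁻¹DC⁻¹ (apply Q⁻¹ on the left and C⁻¹ on the right).
Q has determinant -7; Q⁻¹ = [[1/7, -2/7], [0, -1]].
det C = 6; the adjugate gives C⁻¹ = [[-1, 1], [5/6, -1]].
Q⁻¹D = [[8, 12], [33, 36]].
P = (Q⁻¹D)C⁻¹ = [[2, -4], [-3, -3]].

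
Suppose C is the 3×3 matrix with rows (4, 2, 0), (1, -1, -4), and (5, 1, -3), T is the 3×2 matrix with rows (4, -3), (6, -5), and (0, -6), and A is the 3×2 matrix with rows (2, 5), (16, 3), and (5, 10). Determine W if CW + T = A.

W = [[-1, 4], [1, -4], [-3, 0]]

CW = A − T = [[-2, 8], [10, 8], [5, 16]].
Left-multiplying both sides by C⁻¹ gives W = C⁻¹(A − T).
det C = -6; the adjugate gives C⁻¹ = [[-7/6, -1, 4/3], [17/6, 2, -8/3], [-1, -1, 1]].
W = C⁻¹(A − T) = [[-1, 4], [1, -4], [-3, 0]].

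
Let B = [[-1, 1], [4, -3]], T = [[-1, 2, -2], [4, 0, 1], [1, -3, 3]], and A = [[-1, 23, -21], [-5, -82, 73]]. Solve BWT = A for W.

Left-multiply by B⁻¹ and right-multiply by T⁻¹: W = B⁻¹AT⁻¹.
B has determinant -1; B⁻¹ = [[3, 1], [4, 1]].
T has determinant -1; T⁻¹ = [[-3, 0, -2], [11, 1, 7], [12, 1, 8]].
B⁻¹A = [[-8, -13, 10], [-9, 10, -11]].
W = (B⁻¹A)T⁻¹ = [[1, -3, 5], [5, -1, 0]].

W = [[1, -3, 5], [5, -1, 0]]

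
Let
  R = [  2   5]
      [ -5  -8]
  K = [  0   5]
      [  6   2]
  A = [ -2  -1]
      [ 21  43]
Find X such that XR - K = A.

XR = A + K = [[-2, 4], [27, 45]].
Right-multiplying both sides by R⁻¹ gives X = (A + K)R⁻¹.
det R = 9, so R⁻¹ = [[-8/9, -5/9], [5/9, 2/9]].
X = (A + K)R⁻¹ = [[4, 2], [1, -5]].

X = [[4, 2], [1, -5]]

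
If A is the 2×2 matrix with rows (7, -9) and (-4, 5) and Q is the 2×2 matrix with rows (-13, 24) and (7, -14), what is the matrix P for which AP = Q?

P = [[2, 6], [3, 2]]

A is on the left of P, so left-multiply by A⁻¹: P = A⁻¹Q.
det A = -1; the adjugate gives A⁻¹ = [[-5, -9], [-4, -7]].
P = A⁻¹Q = [[-5, -9], [-4, -7]] · [[-13, 24], [7, -14]] = [[2, 6], [3, 2]].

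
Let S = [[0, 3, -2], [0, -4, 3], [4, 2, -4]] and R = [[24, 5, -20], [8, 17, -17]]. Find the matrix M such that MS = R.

M = [[-5, -2, 6], [3, -1, 2]]

Since S sits to the right of M, M = RS⁻¹.
det S = 4; the adjugate gives S⁻¹ = [[5/2, 2, 1/4], [3, 2, 0], [4, 3, 0]].
M = RS⁻¹ = [[24, 5, -20], [8, 17, -17]] · [[5/2, 2, 1/4], [3, 2, 0], [4, 3, 0]] = [[-5, -2, 6], [3, -1, 2]].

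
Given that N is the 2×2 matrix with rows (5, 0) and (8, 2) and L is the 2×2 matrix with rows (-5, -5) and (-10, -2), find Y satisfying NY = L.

Y = [[-1, -1], [-1, 3]]

Since N multiplies Y on the left, Y = N⁻¹L.
det N = 10; the adjugate gives N⁻¹ = [[1/5, 0], [-4/5, 1/2]].
Y = N⁻¹L = [[1/5, 0], [-4/5, 1/2]] · [[-5, -5], [-10, -2]] = [[-1, -1], [-1, 3]].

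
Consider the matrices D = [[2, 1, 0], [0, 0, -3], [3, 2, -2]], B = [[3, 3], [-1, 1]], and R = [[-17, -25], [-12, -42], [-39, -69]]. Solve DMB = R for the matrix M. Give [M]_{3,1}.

3

Isolating M: multiply by D⁻¹ from the left and B⁻¹ from the right, so M = D⁻¹RB⁻¹.
det D = 3; the adjugate gives D⁻¹ = [[2, 2/3, -1], [-3, -4/3, 2], [0, -1/3, 0]].
det B = 6; the adjugate gives B⁻¹ = [[1/6, -1/2], [1/6, 1/2]].
D⁻¹R = [[-3, -9], [-11, -7], [4, 14]].
M = (D⁻¹R)B⁻¹ = [[-2, -3], [-3, 2], [3, 5]].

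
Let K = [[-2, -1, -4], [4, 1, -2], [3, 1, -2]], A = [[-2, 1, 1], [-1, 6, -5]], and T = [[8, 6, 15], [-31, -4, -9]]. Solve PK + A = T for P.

P = [[-4, -1, 2], [4, -4, -2]]

PK = T − A = [[10, 5, 14], [-30, -10, -4]].
Since K sits to the right of P, P = (T − A)K⁻¹.
det K = -6, so K⁻¹ = [[0, 1, -1], [-1/3, -8/3, 10/3], [-1/6, 1/6, -1/3]].
P = (T − A)K⁻¹ = [[-4, -1, 2], [4, -4, -2]].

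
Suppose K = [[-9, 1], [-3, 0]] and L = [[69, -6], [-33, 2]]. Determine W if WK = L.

W = [[-6, -5], [2, 5]]

Since K sits to the right of W, W = LK⁻¹.
det K = 3; the adjugate gives K⁻¹ = [[0, -1/3], [1, -3]].
W = LK⁻¹ = [[69, -6], [-33, 2]] · [[0, -1/3], [1, -3]] = [[-6, -5], [2, 5]].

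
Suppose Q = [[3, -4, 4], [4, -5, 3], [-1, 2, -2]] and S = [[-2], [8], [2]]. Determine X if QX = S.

Since Q multiplies X on the left, X = Q⁻¹S.
det Q = 4; the adjugate gives Q⁻¹ = [[1, 0, 2], [5/4, -1/2, 7/4], [3/4, -1/2, 1/4]].
X = Q⁻¹S = [[1, 0, 2], [5/4, -1/2, 7/4], [3/4, -1/2, 1/4]] · [[-2], [8], [2]] = [[2], [-3], [-5]].

X = [[2], [-3], [-5]]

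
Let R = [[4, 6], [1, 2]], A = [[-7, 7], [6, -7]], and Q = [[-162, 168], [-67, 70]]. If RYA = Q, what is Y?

Y = [[-3, 3], [5, -3]]

Left-multiply by R⁻¹ and right-multiply by A⁻¹: Y = R⁻¹QA⁻¹.
R has determinant 2; R⁻¹ = [[1, -3], [-1/2, 2]].
det A = 7, so A⁻¹ = [[-1, -1], [-6/7, -1]].
R⁻¹Q = [[39, -42], [-53, 56]].
Y = (R⁻¹Q)A⁻¹ = [[-3, 3], [5, -3]].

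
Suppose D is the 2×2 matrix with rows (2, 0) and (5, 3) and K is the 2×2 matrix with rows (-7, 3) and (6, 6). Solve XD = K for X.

X = [[-6, 1], [-2, 2]]

Since D sits to the right of X, X = KD⁻¹.
D has determinant 6; D⁻¹ = [[1/2, 0], [-5/6, 1/3]].
X = KD⁻¹ = [[-7, 3], [6, 6]] · [[1/2, 0], [-5/6, 1/3]] = [[-6, 1], [-2, 2]].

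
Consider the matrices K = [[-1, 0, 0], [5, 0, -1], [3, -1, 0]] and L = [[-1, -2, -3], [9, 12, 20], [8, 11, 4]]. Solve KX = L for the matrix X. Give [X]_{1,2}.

2

K is on the left of X, so left-multiply by K⁻¹: X = K⁻¹L.
det K = 1; the adjugate gives K⁻¹ = [[-1, 0, 0], [-3, 0, -1], [-5, -1, 0]].
X = K⁻¹L = [[-1, 0, 0], [-3, 0, -1], [-5, -1, 0]] · [[-1, -2, -3], [9, 12, 20], [8, 11, 4]] = [[1, 2, 3], [-5, -5, 5], [-4, -2, -5]].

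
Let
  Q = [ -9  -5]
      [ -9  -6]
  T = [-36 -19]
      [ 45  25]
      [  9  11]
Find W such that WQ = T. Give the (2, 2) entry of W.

0

Right-multiplying both sides by Q⁻¹ gives W = TQ⁻¹.
det Q = 9; the adjugate gives Q⁻¹ = [[-2/3, 5/9], [1, -1]].
W = TQ⁻¹ = [[-36, -19], [45, 25], [9, 11]] · [[-2/3, 5/9], [1, -1]] = [[5, -1], [-5, 0], [5, -6]].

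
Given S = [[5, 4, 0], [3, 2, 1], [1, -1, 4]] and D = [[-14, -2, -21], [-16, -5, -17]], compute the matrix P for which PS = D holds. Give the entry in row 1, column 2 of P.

-5

S is on the right of P, so right-multiply by S⁻¹: P = DS⁻¹.
det S = 1, so S⁻¹ = [[9, -16, 4], [-11, 20, -5], [-5, 9, -2]].
P = DS⁻¹ = [[-14, -2, -21], [-16, -5, -17]] · [[9, -16, 4], [-11, 20, -5], [-5, 9, -2]] = [[1, -5, -4], [-4, 3, -5]].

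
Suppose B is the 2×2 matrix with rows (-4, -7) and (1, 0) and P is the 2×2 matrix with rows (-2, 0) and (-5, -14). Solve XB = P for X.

B is on the right of X, so right-multiply by B⁻¹: X = PB⁻¹.
det B = 7; the adjugate gives B⁻¹ = [[0, 1], [-1/7, -4/7]].
X = PB⁻¹ = [[-2, 0], [-5, -14]] · [[0, 1], [-1/7, -4/7]] = [[0, -2], [2, 3]].

X = [[0, -2], [2, 3]]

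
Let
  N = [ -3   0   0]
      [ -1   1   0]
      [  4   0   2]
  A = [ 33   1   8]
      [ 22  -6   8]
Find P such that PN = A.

Since N sits to the right of P, P = AN⁻¹.
N has determinant -6; N⁻¹ = [[-1/3, 0, 0], [-1/3, 1, 0], [2/3, 0, 1/2]].
P = AN⁻¹ = [[33, 1, 8], [22, -6, 8]] · [[-1/3, 0, 0], [-1/3, 1, 0], [2/3, 0, 1/2]] = [[-6, 1, 4], [0, -6, 4]].

P = [[-6, 1, 4], [0, -6, 4]]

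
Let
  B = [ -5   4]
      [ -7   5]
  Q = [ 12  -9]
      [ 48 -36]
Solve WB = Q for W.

W = [[-1, -1], [-4, -4]]

B is on the right of W, so right-multiply by B⁻¹: W = QB⁻¹.
det B = 3; the adjugate gives B⁻¹ = [[5/3, -4/3], [7/3, -5/3]].
W = QB⁻¹ = [[12, -9], [48, -36]] · [[5/3, -4/3], [7/3, -5/3]] = [[-1, -1], [-4, -4]].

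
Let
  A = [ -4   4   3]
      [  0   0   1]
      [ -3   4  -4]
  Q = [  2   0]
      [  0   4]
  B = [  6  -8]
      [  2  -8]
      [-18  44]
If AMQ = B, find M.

M = [[-5, -1], [-5, 0], [1, -2]]

Isolating M: multiply by A⁻¹ from the left and Q⁻¹ from the right, so M = A⁻¹BQ⁻¹.
A has determinant 4; A⁻¹ = [[-1, 7, 1], [-3/4, 25/4, 1], [0, 1, 0]].
det Q = 8, so Q⁻¹ = [[1/2, 0], [0, 1/4]].
A⁻¹B = [[-10, -4], [-10, 0], [2, -8]].
M = (A⁻¹B)Q⁻¹ = [[-5, -1], [-5, 0], [1, -2]].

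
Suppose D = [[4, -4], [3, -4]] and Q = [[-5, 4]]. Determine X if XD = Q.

D is on the right of X, so right-multiply by D⁻¹: X = QD⁻¹.
det D = -4, so D⁻¹ = [[1, -1], [3/4, -1]].
X = QD⁻¹ = [[-5, 4]] · [[1, -1], [3/4, -1]] = [[-2, 1]].

X = [[-2, 1]]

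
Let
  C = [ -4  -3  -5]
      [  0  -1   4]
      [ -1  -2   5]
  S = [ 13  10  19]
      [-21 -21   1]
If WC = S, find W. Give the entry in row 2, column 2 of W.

-1

Right-multiplying both sides by C⁻¹ gives W = SC⁻¹.
C has determinant 5; C⁻¹ = [[3/5, 5, -17/5], [-4/5, -5, 16/5], [-1/5, -1, 4/5]].
W = SC⁻¹ = [[13, 10, 19], [-21, -21, 1]] · [[3/5, 5, -17/5], [-4/5, -5, 16/5], [-1/5, -1, 4/5]] = [[-4, -4, 3], [4, -1, 5]].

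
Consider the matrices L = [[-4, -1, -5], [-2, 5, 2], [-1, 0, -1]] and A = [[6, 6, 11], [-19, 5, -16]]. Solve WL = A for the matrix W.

Since L sits to the right of W, W = AL⁻¹.
det L = -1; the adjugate gives L⁻¹ = [[5, 1, -23], [4, 1, -18], [-5, -1, 22]].
W = AL⁻¹ = [[6, 6, 11], [-19, 5, -16]] · [[5, 1, -23], [4, 1, -18], [-5, -1, 22]] = [[-1, 1, -4], [5, 2, -5]].

W = [[-1, 1, -4], [5, 2, -5]]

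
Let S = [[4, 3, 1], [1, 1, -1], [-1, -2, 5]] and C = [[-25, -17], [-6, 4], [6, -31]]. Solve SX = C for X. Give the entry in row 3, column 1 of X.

Since S multiplies X on the left, X = S⁻¹C.
det S = -1; the adjugate gives S⁻¹ = [[-3, 17, 4], [4, -21, -5], [1, -5, -1]].
X = S⁻¹C = [[-3, 17, 4], [4, -21, -5], [1, -5, -1]] · [[-25, -17], [-6, 4], [6, -31]] = [[-3, -5], [-4, 3], [-1, -6]].

-1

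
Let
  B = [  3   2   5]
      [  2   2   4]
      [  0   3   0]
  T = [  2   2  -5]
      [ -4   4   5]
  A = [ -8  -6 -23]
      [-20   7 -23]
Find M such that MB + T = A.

M = [[-2, -2, 0], [-4, -2, 5]]

MB = A − T = [[-10, -8, -18], [-16, 3, -28]].
Right-multiplying both sides by B⁻¹ gives M = (A − T)B⁻¹.
det B = -6, so B⁻¹ = [[2, -5/2, 1/3], [0, 0, 1/3], [-1, 3/2, -1/3]].
M = (A − T)B⁻¹ = [[-2, -2, 0], [-4, -2, 5]].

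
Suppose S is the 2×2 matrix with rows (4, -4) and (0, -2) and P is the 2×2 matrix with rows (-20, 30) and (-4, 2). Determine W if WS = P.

Since S sits to the right of W, W = PS⁻¹.
S has determinant -8; S⁻¹ = [[1/4, -1/2], [0, -1/2]].
W = PS⁻¹ = [[-20, 30], [-4, 2]] · [[1/4, -1/2], [0, -1/2]] = [[-5, -5], [-1, 1]].

W = [[-5, -5], [-1, 1]]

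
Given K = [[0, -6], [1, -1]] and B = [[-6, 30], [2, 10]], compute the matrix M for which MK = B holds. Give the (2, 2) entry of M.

Right-multiplying both sides by K⁻¹ gives M = BK⁻¹.
det K = 6, so K⁻¹ = [[-1/6, 1], [-1/6, 0]].
M = BK⁻¹ = [[-6, 30], [2, 10]] · [[-1/6, 1], [-1/6, 0]] = [[-4, -6], [-2, 2]].

2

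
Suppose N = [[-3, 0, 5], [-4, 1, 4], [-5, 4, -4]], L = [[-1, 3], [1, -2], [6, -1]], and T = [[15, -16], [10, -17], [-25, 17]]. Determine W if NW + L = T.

NW = T − L = [[16, -19], [9, -15], [-31, 18]].
N is on the left of W, so left-multiply by N⁻¹: W = N⁻¹(T − L).
N has determinant 5; N⁻¹ = [[-4, 4, -1], [-36/5, 37/5, -8/5], [-11/5, 12/5, -3/5]].
W = N⁻¹(T − L) = [[3, -2], [1, -3], [5, -5]].

W = [[3, -2], [1, -3], [5, -5]]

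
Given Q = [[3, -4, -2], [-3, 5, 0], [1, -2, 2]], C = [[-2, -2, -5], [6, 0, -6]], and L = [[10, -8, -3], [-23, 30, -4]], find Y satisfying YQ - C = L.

YQ = L + C = [[8, -10, -8], [-17, 30, -10]].
Right-multiplying both sides by Q⁻¹ gives Y = (L + C)Q⁻¹.
Q has determinant 4; Q⁻¹ = [[5/2, 3, 5/2], [3/2, 2, 3/2], [1/4, 1/2, 3/4]].
Y = (L + C)Q⁻¹ = [[3, 0, -1], [0, 4, -5]].

Y = [[3, 0, -1], [0, 4, -5]]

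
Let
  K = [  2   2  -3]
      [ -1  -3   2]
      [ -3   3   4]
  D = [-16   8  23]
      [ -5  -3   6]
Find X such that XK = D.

X = [[1, 3, 5], [-6, -4, -1]]

Since K sits to the right of X, X = DK⁻¹.
det K = -4; the adjugate gives K⁻¹ = [[9/2, 17/4, 5/4], [1/2, 1/4, 1/4], [3, 3, 1]].
X = DK⁻¹ = [[-16, 8, 23], [-5, -3, 6]] · [[9/2, 17/4, 5/4], [1/2, 1/4, 1/4], [3, 3, 1]] = [[1, 3, 5], [-6, -4, -1]].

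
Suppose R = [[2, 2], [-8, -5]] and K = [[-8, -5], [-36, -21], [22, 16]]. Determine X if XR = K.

R is on the right of X, so right-multiply by R⁻¹: X = KR⁻¹.
R has determinant 6; R⁻¹ = [[-5/6, -1/3], [4/3, 1/3]].
X = KR⁻¹ = [[-8, -5], [-36, -21], [22, 16]] · [[-5/6, -1/3], [4/3, 1/3]] = [[0, 1], [2, 5], [3, -2]].

X = [[0, 1], [2, 5], [3, -2]]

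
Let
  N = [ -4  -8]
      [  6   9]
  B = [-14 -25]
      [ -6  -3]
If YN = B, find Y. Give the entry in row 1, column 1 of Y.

Since N sits to the right of Y, Y = BN⁻¹.
det N = 12; the adjugate gives N⁻¹ = [[3/4, 2/3], [-1/2, -1/3]].
Y = BN⁻¹ = [[-14, -25], [-6, -3]] · [[3/4, 2/3], [-1/2, -1/3]] = [[2, -1], [-3, -3]].

2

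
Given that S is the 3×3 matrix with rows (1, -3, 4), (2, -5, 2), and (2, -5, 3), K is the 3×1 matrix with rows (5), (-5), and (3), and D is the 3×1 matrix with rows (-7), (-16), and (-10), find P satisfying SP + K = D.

P = [[-1], [1], [-2]]

SP = D − K = [[-12], [-11], [-13]].
S is on the left of P, so left-multiply by S⁻¹: P = S⁻¹(D − K).
det S = 1, so S⁻¹ = [[-5, -11, 14], [-2, -5, 6], [0, -1, 1]].
P = S⁻¹(D − K) = [[-1], [1], [-2]].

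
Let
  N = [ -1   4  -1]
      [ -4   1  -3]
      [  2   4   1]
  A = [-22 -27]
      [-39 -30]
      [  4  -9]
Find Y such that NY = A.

N is on the left of Y, so left-multiply by N⁻¹: Y = N⁻¹A.
det N = -3, so N⁻¹ = [[-13/3, 8/3, 11/3], [2/3, -1/3, -1/3], [6, -4, -5]].
Y = N⁻¹A = [[-13/3, 8/3, 11/3], [2/3, -1/3, -1/3], [6, -4, -5]] · [[-22, -27], [-39, -30], [4, -9]] = [[6, 4], [-3, -5], [4, 3]].

Y = [[6, 4], [-3, -5], [4, 3]]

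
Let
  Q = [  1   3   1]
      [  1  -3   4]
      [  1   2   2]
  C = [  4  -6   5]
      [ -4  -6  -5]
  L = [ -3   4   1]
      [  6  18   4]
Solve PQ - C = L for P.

PQ = L + C = [[1, -2, 6], [2, 12, -1]].
Since Q sits to the right of P, P = (L + C)Q⁻¹.
det Q = -3, so Q⁻¹ = [[14/3, 4/3, -5], [-2/3, -1/3, 1], [-5/3, -1/3, 2]].
P = (L + C)Q⁻¹ = [[-4, 0, 5], [3, -1, 0]].

P = [[-4, 0, 5], [3, -1, 0]]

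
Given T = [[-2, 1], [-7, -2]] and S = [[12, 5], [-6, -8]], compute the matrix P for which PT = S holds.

P = [[1, -2], [-4, 2]]

T is on the right of P, so right-multiply by T⁻¹: P = ST⁻¹.
det T = 11; the adjugate gives T⁻¹ = [[-2/11, -1/11], [7/11, -2/11]].
P = ST⁻¹ = [[12, 5], [-6, -8]] · [[-2/11, -1/11], [7/11, -2/11]] = [[1, -2], [-4, 2]].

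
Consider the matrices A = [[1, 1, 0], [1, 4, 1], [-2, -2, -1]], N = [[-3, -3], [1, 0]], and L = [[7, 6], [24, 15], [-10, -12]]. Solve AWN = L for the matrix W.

W = [[-1, -3], [-1, 4], [0, -4]]

Left-multiply by A⁻¹ and right-multiply by N⁻¹: W = A⁻¹LN⁻¹.
det A = -3; the adjugate gives A⁻¹ = [[2/3, -1/3, -1/3], [1/3, 1/3, 1/3], [-2, 0, -1]].
det N = 3; the adjugate gives N⁻¹ = [[0, 1], [-1/3, -1]].
A⁻¹L = [[0, 3], [7, 3], [-4, 0]].
W = (A⁻¹L)N⁻¹ = [[-1, -3], [-1, 4], [0, -4]].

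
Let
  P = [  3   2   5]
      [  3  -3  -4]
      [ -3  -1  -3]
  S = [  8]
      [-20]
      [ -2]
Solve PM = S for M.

Since P multiplies M on the left, M = P⁻¹S.
det P = -3; the adjugate gives P⁻¹ = [[-5/3, -1/3, -7/3], [-7, -2, -9], [4, 1, 5]].
M = P⁻¹S = [[-5/3, -1/3, -7/3], [-7, -2, -9], [4, 1, 5]] · [[8], [-20], [-2]] = [[-2], [2], [2]].

M = [[-2], [2], [2]]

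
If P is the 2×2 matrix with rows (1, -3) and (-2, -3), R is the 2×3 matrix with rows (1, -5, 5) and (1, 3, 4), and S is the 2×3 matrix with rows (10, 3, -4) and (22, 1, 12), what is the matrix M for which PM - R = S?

PM = S + R = [[11, -2, 1], [23, 4, 16]].
Left-multiplying both sides by P⁻¹ gives M = P⁻¹(S + R).
det P = -9; the adjugate gives P⁻¹ = [[1/3, -1/3], [-2/9, -1/9]].
M = P⁻¹(S + R) = [[-4, -2, -5], [-5, 0, -2]].

M = [[-4, -2, -5], [-5, 0, -2]]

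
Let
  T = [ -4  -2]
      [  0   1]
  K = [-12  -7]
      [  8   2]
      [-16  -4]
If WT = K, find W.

Right-multiplying both sides by T⁻¹ gives W = KT⁻¹.
det T = -4, so T⁻¹ = [[-1/4, -1/2], [0, 1]].
W = KT⁻¹ = [[-12, -7], [8, 2], [-16, -4]] · [[-1/4, -1/2], [0, 1]] = [[3, -1], [-2, -2], [4, 4]].

W = [[3, -1], [-2, -2], [4, 4]]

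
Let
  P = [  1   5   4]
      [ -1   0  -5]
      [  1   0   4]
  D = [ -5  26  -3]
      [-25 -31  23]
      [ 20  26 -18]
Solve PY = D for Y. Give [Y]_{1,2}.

6

P is on the left of Y, so left-multiply by P⁻¹: Y = P⁻¹D.
det P = -5, so P⁻¹ = [[0, 4, 5], [1/5, 0, -1/5], [0, -1, -1]].
Y = P⁻¹D = [[0, 4, 5], [1/5, 0, -1/5], [0, -1, -1]] · [[-5, 26, -3], [-25, -31, 23], [20, 26, -18]] = [[0, 6, 2], [-5, 0, 3], [5, 5, -5]].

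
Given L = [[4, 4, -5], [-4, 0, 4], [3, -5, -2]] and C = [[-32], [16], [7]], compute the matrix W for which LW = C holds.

W = [[0], [-3], [4]]

Since L multiplies W on the left, W = L⁻¹C.
det L = -4, so L⁻¹ = [[-5, -33/4, -4], [-1, -7/4, -1], [-5, -8, -4]].
W = L⁻¹C = [[-5, -33/4, -4], [-1, -7/4, -1], [-5, -8, -4]] · [[-32], [16], [7]] = [[0], [-3], [4]].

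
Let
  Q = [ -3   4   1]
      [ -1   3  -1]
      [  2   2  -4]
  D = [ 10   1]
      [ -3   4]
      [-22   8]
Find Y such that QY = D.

Y = [[0, -3], [1, -1], [6, -4]]

Left-multiplying both sides by Q⁻¹ gives Y = Q⁻¹D.
det Q = -2, so Q⁻¹ = [[5, -9, 7/2], [3, -5, 2], [4, -7, 5/2]].
Y = Q⁻¹D = [[5, -9, 7/2], [3, -5, 2], [4, -7, 5/2]] · [[10, 1], [-3, 4], [-22, 8]] = [[0, -3], [1, -1], [6, -4]].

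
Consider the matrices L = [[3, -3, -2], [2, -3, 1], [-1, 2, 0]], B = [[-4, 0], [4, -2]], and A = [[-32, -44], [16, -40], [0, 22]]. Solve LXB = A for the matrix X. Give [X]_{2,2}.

Isolating X: multiply by L⁻¹ from the left and B⁻¹ from the right, so X = L⁻¹AB⁻¹.
det L = -5; the adjugate gives L⁻¹ = [[2/5, 4/5, 9/5], [1/5, 2/5, 7/5], [-1/5, 3/5, 3/5]].
det B = 8; the adjugate gives B⁻¹ = [[-1/4, 0], [-1/2, -1/2]].
L⁻¹A = [[0, -10], [0, 6], [16, -2]].
X = (L⁻¹A)B⁻¹ = [[5, 5], [-3, -3], [-3, 1]].

-3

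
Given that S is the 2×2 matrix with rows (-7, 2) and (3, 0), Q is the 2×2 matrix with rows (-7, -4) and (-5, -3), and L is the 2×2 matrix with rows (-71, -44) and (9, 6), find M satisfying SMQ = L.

M = [[1, -2], [0, 5]]

Isolating M: multiply by S⁻¹ from the left and Q⁻¹ from the right, so M = S⁻¹LQ⁻¹.
S has determinant -6; S⁻¹ = [[0, 1/3], [1/2, 7/6]].
det Q = 1; the adjugate gives Q⁻¹ = [[-3, 4], [5, -7]].
S⁻¹L = [[3, 2], [-25, -15]].
M = (S⁻¹L)Q⁻¹ = [[1, -2], [0, 5]].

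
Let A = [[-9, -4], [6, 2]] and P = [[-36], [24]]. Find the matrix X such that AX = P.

X = [[4], [0]]

Since A multiplies X on the left, X = A⁻¹P.
det A = 6, so A⁻¹ = [[1/3, 2/3], [-1, -3/2]].
X = A⁻¹P = [[1/3, 2/3], [-1, -3/2]] · [[-36], [24]] = [[4], [0]].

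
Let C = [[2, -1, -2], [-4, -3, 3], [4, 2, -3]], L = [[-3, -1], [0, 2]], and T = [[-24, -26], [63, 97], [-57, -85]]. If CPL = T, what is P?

Isolating P: multiply by C⁻¹ from the left and L⁻¹ from the right, so P = C⁻¹TL⁻¹.
det C = -2; the adjugate gives C⁻¹ = [[-3/2, 7/2, 9/2], [0, -1, -1], [-2, 4, 5]].
L has determinant -6; L⁻¹ = [[-1/3, -1/6], [0, 1/2]].
C⁻¹T = [[0, -4], [-6, -12], [15, 15]].
P = (C⁻¹T)L⁻¹ = [[0, -2], [2, -5], [-5, 5]].

P = [[0, -2], [2, -5], [-5, 5]]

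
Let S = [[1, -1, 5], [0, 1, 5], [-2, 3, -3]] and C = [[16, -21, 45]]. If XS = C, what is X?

X = [[6, 0, -5]]

Right-multiplying both sides by S⁻¹ gives X = CS⁻¹.
det S = 2, so S⁻¹ = [[-9, 6, -5], [-5, 7/2, -5/2], [1, -1/2, 1/2]].
X = CS⁻¹ = [[16, -21, 45]] · [[-9, 6, -5], [-5, 7/2, -5/2], [1, -1/2, 1/2]] = [[6, 0, -5]].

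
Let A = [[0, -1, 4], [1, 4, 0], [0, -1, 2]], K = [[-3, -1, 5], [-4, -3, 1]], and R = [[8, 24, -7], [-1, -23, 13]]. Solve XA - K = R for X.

X = [[2, 5, -5], [1, -5, 5]]

XA = R + K = [[5, 23, -2], [-5, -26, 14]].
Since A sits to the right of X, X = (R + K)A⁻¹.
det A = -2, so A⁻¹ = [[-4, 1, 8], [1, 0, -2], [1/2, 0, -1/2]].
X = (R + K)A⁻¹ = [[2, 5, -5], [1, -5, 5]].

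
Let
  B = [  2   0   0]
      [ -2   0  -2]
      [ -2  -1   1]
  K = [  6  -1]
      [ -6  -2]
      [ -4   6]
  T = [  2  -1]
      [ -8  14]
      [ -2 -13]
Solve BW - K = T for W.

W = [[4, -1], [1, 4], [3, -5]]

BW = T + K = [[8, -2], [-14, 12], [-6, -7]].
Left-multiplying both sides by B⁻¹ gives W = B⁻¹(T + K).
det B = -4, so B⁻¹ = [[1/2, 0, 0], [-3/2, -1/2, -1], [-1/2, -1/2, 0]].
W = B⁻¹(T + K) = [[4, -1], [1, 4], [3, -5]].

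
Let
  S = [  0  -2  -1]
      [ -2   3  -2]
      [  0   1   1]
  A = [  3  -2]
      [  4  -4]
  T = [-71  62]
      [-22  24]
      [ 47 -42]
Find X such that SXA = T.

X = [[4, 3], [4, 3], [1, 5]]

Left-multiply by S⁻¹ and right-multiply by A⁻¹: X = S⁻¹TA⁻¹.
det S = -2, so S⁻¹ = [[-5/2, -1/2, -7/2], [-1, 0, -1], [1, 0, 2]].
det A = -4; the adjugate gives A⁻¹ = [[1, -1/2], [1, -3/4]].
S⁻¹T = [[24, -20], [24, -20], [23, -22]].
X = (S⁻¹T)A⁻¹ = [[4, 3], [4, 3], [1, 5]].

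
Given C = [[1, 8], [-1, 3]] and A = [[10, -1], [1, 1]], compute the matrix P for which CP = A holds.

Left-multiplying both sides by C⁻¹ gives P = C⁻¹A.
det C = 11, so C⁻¹ = [[3/11, -8/11], [1/11, 1/11]].
P = C⁻¹A = [[3/11, -8/11], [1/11, 1/11]] · [[10, -1], [1, 1]] = [[2, -1], [1, 0]].

P = [[2, -1], [1, 0]]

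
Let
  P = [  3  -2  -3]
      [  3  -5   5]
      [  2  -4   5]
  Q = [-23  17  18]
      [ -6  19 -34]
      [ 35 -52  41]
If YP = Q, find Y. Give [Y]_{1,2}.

P is on the right of Y, so right-multiply by P⁻¹: Y = QP⁻¹.
P has determinant 1; P⁻¹ = [[-5, 22, -25], [-5, 21, -24], [-2, 8, -9]].
Y = QP⁻¹ = [[-23, 17, 18], [-6, 19, -34], [35, -52, 41]] · [[-5, 22, -25], [-5, 21, -24], [-2, 8, -9]] = [[-6, -5, 5], [3, -5, 0], [3, 6, 4]].

-5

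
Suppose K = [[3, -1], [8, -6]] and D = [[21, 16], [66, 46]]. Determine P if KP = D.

Since K multiplies P on the left, P = K⁻¹D.
det K = -10; the adjugate gives K⁻¹ = [[3/5, -1/10], [4/5, -3/10]].
P = K⁻¹D = [[3/5, -1/10], [4/5, -3/10]] · [[21, 16], [66, 46]] = [[6, 5], [-3, -1]].

P = [[6, 5], [-3, -1]]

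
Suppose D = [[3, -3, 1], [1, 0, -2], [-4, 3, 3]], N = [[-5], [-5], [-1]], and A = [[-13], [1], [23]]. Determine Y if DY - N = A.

DY = A + N = [[-18], [-4], [22]].
Left-multiplying both sides by D⁻¹ gives Y = D⁻¹(A + N).
D has determinant 6; D⁻¹ = [[1, 2, 1], [5/6, 13/6, 7/6], [1/2, 1/2, 1/2]].
Y = D⁻¹(A + N) = [[-4], [2], [0]].

Y = [[-4], [2], [0]]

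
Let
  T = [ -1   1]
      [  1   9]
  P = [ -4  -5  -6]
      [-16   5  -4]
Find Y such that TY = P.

Y = [[2, 5, 5], [-2, 0, -1]]

T is on the left of Y, so left-multiply by T⁻¹: Y = T⁻¹P.
det T = -10; the adjugate gives T⁻¹ = [[-9/10, 1/10], [1/10, 1/10]].
Y = T⁻¹P = [[-9/10, 1/10], [1/10, 1/10]] · [[-4, -5, -6], [-16, 5, -4]] = [[2, 5, 5], [-2, 0, -1]].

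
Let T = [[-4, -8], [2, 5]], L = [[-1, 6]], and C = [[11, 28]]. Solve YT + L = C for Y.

Y = [[-4, -2]]

YT = C − L = [[12, 22]].
Right-multiplying both sides by T⁻¹ gives Y = (C − L)T⁻¹.
T has determinant -4; T⁻¹ = [[-5/4, -2], [1/2, 1]].
Y = (C − L)T⁻¹ = [[-4, -2]].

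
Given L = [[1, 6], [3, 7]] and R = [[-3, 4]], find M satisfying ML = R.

L is on the right of M, so right-multiply by L⁻¹: M = RL⁻¹.
det L = -11, so L⁻¹ = [[-7/11, 6/11], [3/11, -1/11]].
M = RL⁻¹ = [[-3, 4]] · [[-7/11, 6/11], [3/11, -1/11]] = [[3, -2]].

M = [[3, -2]]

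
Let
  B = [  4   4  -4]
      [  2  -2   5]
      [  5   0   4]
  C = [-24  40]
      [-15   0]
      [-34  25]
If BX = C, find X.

X = [[-6, 5], [-1, 5], [-1, 0]]

Since B multiplies X on the left, X = B⁻¹C.
det B = -4; the adjugate gives B⁻¹ = [[2, 4, -3], [-17/4, -9, 7], [-5/2, -5, 4]].
X = B⁻¹C = [[2, 4, -3], [-17/4, -9, 7], [-5/2, -5, 4]] · [[-24, 40], [-15, 0], [-34, 25]] = [[-6, 5], [-1, 5], [-1, 0]].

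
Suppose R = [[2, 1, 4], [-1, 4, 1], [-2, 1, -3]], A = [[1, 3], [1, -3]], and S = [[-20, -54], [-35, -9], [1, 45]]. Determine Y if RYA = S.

Y = [[2, -2], [-3, -5], [-5, 2]]

Y = R⁻¹SA⁻¹ (apply R⁻¹ on the left and A⁻¹ on the right).
det R = -3; the adjugate gives R⁻¹ = [[13/3, -7/3, 5], [5/3, -2/3, 2], [-7/3, 4/3, -3]].
det A = -6, so A⁻¹ = [[1/2, 1/2], [1/6, -1/6]].
R⁻¹S = [[0, 12], [-8, 6], [-3, -21]].
Y = (R⁻¹S)A⁻¹ = [[2, -2], [-3, -5], [-5, 2]].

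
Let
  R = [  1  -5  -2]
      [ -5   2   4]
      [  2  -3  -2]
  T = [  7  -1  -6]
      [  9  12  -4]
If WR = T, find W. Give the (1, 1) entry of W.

Right-multiplying both sides by R⁻¹ gives W = TR⁻¹.
det R = -4; the adjugate gives R⁻¹ = [[-2, 1, 4], [1/2, -1/2, -3/2], [-11/4, 7/4, 23/4]].
W = TR⁻¹ = [[7, -1, -6], [9, 12, -4]] · [[-2, 1, 4], [1/2, -1/2, -3/2], [-11/4, 7/4, 23/4]] = [[2, -3, -5], [-1, -4, -5]].

2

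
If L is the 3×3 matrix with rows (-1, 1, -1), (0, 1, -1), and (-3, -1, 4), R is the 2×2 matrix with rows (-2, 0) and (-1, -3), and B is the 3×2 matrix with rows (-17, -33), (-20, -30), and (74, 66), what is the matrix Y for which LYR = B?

Isolating Y: multiply by L⁻¹ from the left and R⁻¹ from the right, so Y = L⁻¹BR⁻¹.
det L = -3, so L⁻¹ = [[-1, 1, 0], [-1, 7/3, 1/3], [-1, 4/3, 1/3]].
det R = 6, so R⁻¹ = [[-1/2, 0], [1/6, -1/3]].
L⁻¹B = [[-3, 3], [-5, -15], [15, 15]].
Y = (L⁻¹B)R⁻¹ = [[2, -1], [0, 5], [-5, -5]].

Y = [[2, -1], [0, 5], [-5, -5]]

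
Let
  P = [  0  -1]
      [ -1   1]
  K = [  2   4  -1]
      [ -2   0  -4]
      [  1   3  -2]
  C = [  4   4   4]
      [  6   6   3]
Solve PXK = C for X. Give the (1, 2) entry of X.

X = P⁻¹CK⁻¹ (apply P⁻¹ on the left and K⁻¹ on the right).
det P = -1, so P⁻¹ = [[-1, -1], [-1, 0]].
det K = -2; the adjugate gives K⁻¹ = [[-6, -5/2, 8], [4, 3/2, -5], [3, 1, -4]].
P⁻¹C = [[-10, -10, -7], [-4, -4, -4]].
X = (P⁻¹C)K⁻¹ = [[-1, 3, -2], [-4, 0, 4]].

3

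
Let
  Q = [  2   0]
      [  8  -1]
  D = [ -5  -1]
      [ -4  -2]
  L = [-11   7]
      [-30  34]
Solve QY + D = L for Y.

Y = [[-3, 4], [2, -4]]

QY = L − D = [[-6, 8], [-26, 36]].
Since Q multiplies Y on the left, Y = Q⁻¹(L − D).
Q has determinant -2; Q⁻¹ = [[1/2, 0], [4, -1]].
Y = Q⁻¹(L − D) = [[-3, 4], [2, -4]].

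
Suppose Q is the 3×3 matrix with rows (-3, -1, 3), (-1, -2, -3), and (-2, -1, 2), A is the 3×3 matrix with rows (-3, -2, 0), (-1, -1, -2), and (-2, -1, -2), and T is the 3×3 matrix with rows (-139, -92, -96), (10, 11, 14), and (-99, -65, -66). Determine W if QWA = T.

W = [[-2, -4, -4], [-4, 1, -4], [4, 4, 3]]

W = Q⁻¹TA⁻¹ (apply Q⁻¹ on the left and A⁻¹ on the right).
Q has determinant 4; Q⁻¹ = [[-7/4, -1/4, 9/4], [2, 0, -3], [-3/4, -1/4, 5/4]].
A has determinant -4; A⁻¹ = [[0, 1, -1], [-1/2, -3/2, 3/2], [1/4, -1/4, -1/4]].
Q⁻¹T = [[18, 12, 16], [19, 11, 6], [-22, -15, -14]].
W = (Q⁻¹T)A⁻¹ = [[-2, -4, -4], [-4, 1, -4], [4, 4, 3]].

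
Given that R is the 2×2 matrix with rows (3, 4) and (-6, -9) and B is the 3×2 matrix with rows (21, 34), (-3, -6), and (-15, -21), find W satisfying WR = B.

W = [[-5, -6], [3, 2], [-3, 1]]

Right-multiplying both sides by R⁻¹ gives W = BR⁻¹.
det R = -3, so R⁻¹ = [[3, 4/3], [-2, -1]].
W = BR⁻¹ = [[21, 34], [-3, -6], [-15, -21]] · [[3, 4/3], [-2, -1]] = [[-5, -6], [3, 2], [-3, 1]].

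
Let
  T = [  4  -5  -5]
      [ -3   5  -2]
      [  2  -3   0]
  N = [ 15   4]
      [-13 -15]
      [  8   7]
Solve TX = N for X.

Since T multiplies X on the left, X = T⁻¹N.
T has determinant 1; T⁻¹ = [[-6, 15, 35], [-4, 10, 23], [-1, 2, 5]].
X = T⁻¹N = [[-6, 15, 35], [-4, 10, 23], [-1, 2, 5]] · [[15, 4], [-13, -15], [8, 7]] = [[-5, -4], [-6, -5], [-1, 1]].

X = [[-5, -4], [-6, -5], [-1, 1]]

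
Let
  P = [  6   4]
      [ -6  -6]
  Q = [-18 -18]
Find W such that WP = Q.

P is on the right of W, so right-multiply by P⁻¹: W = QP⁻¹.
det P = -12; the adjugate gives P⁻¹ = [[1/2, 1/3], [-1/2, -1/2]].
W = QP⁻¹ = [[-18, -18]] · [[1/2, 1/3], [-1/2, -1/2]] = [[0, 3]].

W = [[0, 3]]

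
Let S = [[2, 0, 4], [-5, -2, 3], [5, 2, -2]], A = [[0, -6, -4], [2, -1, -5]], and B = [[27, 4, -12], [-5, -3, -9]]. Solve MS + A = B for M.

MS = B − A = [[27, 10, -8], [-7, -2, -4]].
S is on the right of M, so right-multiply by S⁻¹: M = (B − A)S⁻¹.
det S = -4; the adjugate gives S⁻¹ = [[1/2, -2, -2], [-5/4, 6, 13/2], [0, 1, 1]].
M = (B − A)S⁻¹ = [[1, -2, 3], [-1, -2, -3]].

M = [[1, -2, 3], [-1, -2, -3]]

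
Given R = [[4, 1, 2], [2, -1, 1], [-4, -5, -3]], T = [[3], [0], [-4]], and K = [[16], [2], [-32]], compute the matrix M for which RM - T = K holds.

RM = K + T = [[19], [2], [-36]].
R is on the left of M, so left-multiply by R⁻¹: M = R⁻¹(K + T).
det R = 6; the adjugate gives R⁻¹ = [[4/3, -7/6, 1/2], [1/3, -2/3, 0], [-7/3, 8/3, -1]].
M = R⁻¹(K + T) = [[5], [5], [-3]].

M = [[5], [5], [-3]]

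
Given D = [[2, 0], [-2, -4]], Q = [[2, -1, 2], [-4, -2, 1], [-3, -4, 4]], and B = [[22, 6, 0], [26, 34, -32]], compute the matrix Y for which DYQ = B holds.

Left-multiply by D⁻¹ and right-multiply by Q⁻¹: Y = D⁻¹BQ⁻¹.
D has determinant -8; D⁻¹ = [[1/2, 0], [-1/4, -1/4]].
det Q = -1, so Q⁻¹ = [[4, 4, -3], [-13, -14, 10], [-10, -11, 8]].
D⁻¹B = [[11, 3, 0], [-12, -10, 8]].
Y = (D⁻¹B)Q⁻¹ = [[5, 2, -3], [2, 4, 0]].

Y = [[5, 2, -3], [2, 4, 0]]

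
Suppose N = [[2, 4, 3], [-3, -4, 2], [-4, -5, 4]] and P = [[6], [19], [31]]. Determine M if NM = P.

Left-multiplying both sides by N⁻¹ gives M = N⁻¹P.
det N = 1; the adjugate gives N⁻¹ = [[-6, -31, 20], [4, 20, -13], [-1, -6, 4]].
M = N⁻¹P = [[-6, -31, 20], [4, 20, -13], [-1, -6, 4]] · [[6], [19], [31]] = [[-5], [1], [4]].

M = [[-5], [1], [4]]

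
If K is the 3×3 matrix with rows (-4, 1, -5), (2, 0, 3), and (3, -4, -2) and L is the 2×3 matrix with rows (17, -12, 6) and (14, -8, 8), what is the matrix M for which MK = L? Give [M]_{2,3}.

Right-multiplying both sides by K⁻¹ gives M = LK⁻¹.
K has determinant 5; K⁻¹ = [[12/5, 22/5, 3/5], [13/5, 23/5, 2/5], [-8/5, -13/5, -2/5]].
M = LK⁻¹ = [[17, -12, 6], [14, -8, 8]] · [[12/5, 22/5, 3/5], [13/5, 23/5, 2/5], [-8/5, -13/5, -2/5]] = [[0, 4, 3], [0, 4, 2]].

2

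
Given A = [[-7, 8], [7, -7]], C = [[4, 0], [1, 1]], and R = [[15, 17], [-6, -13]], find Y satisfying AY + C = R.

AY = R − C = [[11, 17], [-7, -14]].
Left-multiplying both sides by A⁻¹ gives Y = A⁻¹(R − C).
det A = -7; the adjugate gives A⁻¹ = [[1, 8/7], [1, 1]].
Y = A⁻¹(R − C) = [[3, 1], [4, 3]].

Y = [[3, 1], [4, 3]]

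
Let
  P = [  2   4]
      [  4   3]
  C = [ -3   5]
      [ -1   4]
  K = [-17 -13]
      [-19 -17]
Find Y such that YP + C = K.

Y = [[-3, -2], [-3, -3]]

YP = K − C = [[-14, -18], [-18, -21]].
P is on the right of Y, so right-multiply by P⁻¹: Y = (K − C)P⁻¹.
det P = -10; the adjugate gives P⁻¹ = [[-3/10, 2/5], [2/5, -1/5]].
Y = (K − C)P⁻¹ = [[-3, -2], [-3, -3]].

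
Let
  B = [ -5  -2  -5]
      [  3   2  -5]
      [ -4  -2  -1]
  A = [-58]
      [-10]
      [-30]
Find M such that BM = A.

B is on the left of M, so left-multiply by B⁻¹: M = B⁻¹A.
B has determinant 4; B⁻¹ = [[-3, 2, 5], [23/4, -15/4, -10], [1/2, -1/2, -1]].
M = B⁻¹A = [[-3, 2, 5], [23/4, -15/4, -10], [1/2, -1/2, -1]] · [[-58], [-10], [-30]] = [[4], [4], [6]].

M = [[4], [4], [6]]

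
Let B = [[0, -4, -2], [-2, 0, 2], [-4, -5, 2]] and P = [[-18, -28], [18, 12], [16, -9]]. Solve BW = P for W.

Left-multiplying both sides by B⁻¹ gives W = B⁻¹P.
det B = -4, so B⁻¹ = [[-5/2, -9/2, 2], [1, 2, -1], [-5/2, -4, 2]].
W = B⁻¹P = [[-5/2, -9/2, 2], [1, 2, -1], [-5/2, -4, 2]] · [[-18, -28], [18, 12], [16, -9]] = [[-4, -2], [2, 5], [5, 4]].

W = [[-4, -2], [2, 5], [5, 4]]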